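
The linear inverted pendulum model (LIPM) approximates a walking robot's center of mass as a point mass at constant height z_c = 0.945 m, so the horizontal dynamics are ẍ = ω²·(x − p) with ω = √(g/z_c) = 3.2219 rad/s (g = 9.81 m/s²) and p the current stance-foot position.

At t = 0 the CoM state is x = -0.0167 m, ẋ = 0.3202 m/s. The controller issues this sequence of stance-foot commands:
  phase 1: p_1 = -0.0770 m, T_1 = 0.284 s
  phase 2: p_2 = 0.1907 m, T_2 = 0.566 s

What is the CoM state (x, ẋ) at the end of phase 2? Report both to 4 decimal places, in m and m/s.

x = 0.5735, ẋ = 1.3808

phase 1: p=-0.0770, T=0.284, ωT=0.915020, cosh=1.448666, sinh=1.048158; start (x,ẋ)=(-0.016700, 0.320200) → end (x,ẋ)=(0.114523, 0.667500)
phase 2: p=0.1907, T=0.566, ωT=1.823595, cosh=3.177766, sinh=3.016322; start (x,ẋ)=(0.114523, 0.667500) → end (x,ẋ)=(0.573536, 1.380848)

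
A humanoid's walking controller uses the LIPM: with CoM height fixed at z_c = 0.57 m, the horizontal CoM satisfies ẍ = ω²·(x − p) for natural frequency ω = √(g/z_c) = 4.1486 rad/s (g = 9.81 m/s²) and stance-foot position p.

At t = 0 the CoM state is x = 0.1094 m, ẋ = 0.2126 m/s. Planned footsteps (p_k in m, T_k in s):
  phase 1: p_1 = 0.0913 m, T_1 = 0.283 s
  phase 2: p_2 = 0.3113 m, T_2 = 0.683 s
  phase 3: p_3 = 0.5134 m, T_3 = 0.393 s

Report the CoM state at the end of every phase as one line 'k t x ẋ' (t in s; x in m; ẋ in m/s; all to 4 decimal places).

phase 1: p=0.0913, T=0.283, ωT=1.174054, cosh=1.772096, sinh=1.462985; start (x,ẋ)=(0.109400, 0.212600) → end (x,ẋ)=(0.198347, 0.486603)
phase 2: p=0.3113, T=0.683, ωT=2.833494, cosh=8.531788, sinh=8.472981; start (x,ẋ)=(0.198347, 0.486603) → end (x,ẋ)=(0.341435, 0.181190)
phase 3: p=0.5134, T=0.393, ωT=1.630400, cosh=2.650883, sinh=2.455032; start (x,ẋ)=(0.341435, 0.181190) → end (x,ẋ)=(0.164764, -1.271140)

1 0.2830 0.1983 0.4866
2 0.9660 0.3414 0.1812
3 1.3590 0.1648 -1.2711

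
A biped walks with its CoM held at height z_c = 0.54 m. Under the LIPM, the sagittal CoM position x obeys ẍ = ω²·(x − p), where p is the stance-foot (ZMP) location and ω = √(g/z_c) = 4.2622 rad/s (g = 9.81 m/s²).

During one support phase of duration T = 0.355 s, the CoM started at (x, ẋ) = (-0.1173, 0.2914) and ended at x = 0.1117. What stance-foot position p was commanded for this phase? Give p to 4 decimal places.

ωT = 4.2622·0.355 = 1.513081; cosh(ωT) = 2.380465, sinh(ωT) = 2.160234
x(T) = p + (x₀−p)·cosh(ωT) + (ẋ₀/ω)·sinh(ωT) ⇒ p·(1 − cosh) = x(T) − x₀·cosh − (ẋ₀/ω)·sinh
numerator   = 0.1117 − (-0.1173)·2.380465 − (0.2914/4.2622)·2.160234 = 0.243237
denominator = 1 − 2.380465 = -1.380465
p = 0.243237 / -1.380465 = -0.1762

p = -0.1762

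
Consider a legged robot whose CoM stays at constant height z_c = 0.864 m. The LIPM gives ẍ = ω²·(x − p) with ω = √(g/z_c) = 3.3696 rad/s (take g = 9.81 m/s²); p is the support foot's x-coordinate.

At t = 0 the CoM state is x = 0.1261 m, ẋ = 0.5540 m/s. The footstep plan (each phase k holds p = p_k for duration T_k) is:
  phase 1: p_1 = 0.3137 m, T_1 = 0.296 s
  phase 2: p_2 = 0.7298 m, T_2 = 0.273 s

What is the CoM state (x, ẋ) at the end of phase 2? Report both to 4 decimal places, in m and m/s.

phase 1: p=0.3137, T=0.296, ωT=0.997402, cosh=1.540032, sinh=1.171196; start (x,ẋ)=(0.126100, 0.554000) → end (x,ẋ)=(0.217348, 0.112822)
phase 2: p=0.7298, T=0.273, ωT=0.919901, cosh=1.453800, sinh=1.055241; start (x,ẋ)=(0.217348, 0.112822) → end (x,ẋ)=(0.020129, -1.658128)

x = 0.0201, ẋ = -1.6581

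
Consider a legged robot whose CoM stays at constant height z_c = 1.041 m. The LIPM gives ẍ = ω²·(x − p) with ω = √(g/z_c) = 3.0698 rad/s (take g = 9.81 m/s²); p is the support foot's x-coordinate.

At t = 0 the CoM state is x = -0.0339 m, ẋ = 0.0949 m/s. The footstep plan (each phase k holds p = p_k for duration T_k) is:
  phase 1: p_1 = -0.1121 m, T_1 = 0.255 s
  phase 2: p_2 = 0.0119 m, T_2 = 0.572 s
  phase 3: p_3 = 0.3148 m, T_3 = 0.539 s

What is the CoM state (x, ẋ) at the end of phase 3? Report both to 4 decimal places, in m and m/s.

x = 1.2285, ẋ = 2.9931

phase 1: p=-0.1121, T=0.255, ωT=0.782799, cosh=1.322356, sinh=0.865231; start (x,ẋ)=(-0.033900, 0.094900) → end (x,ẋ)=(0.018056, 0.333197)
phase 2: p=0.0119, T=0.572, ωT=1.755926, cosh=2.980775, sinh=2.808028; start (x,ẋ)=(0.018056, 0.333197) → end (x,ẋ)=(0.335034, 1.046252)
phase 3: p=0.3148, T=0.539, ωT=1.654622, cosh=2.711134, sinh=2.519969; start (x,ẋ)=(0.335034, 1.046252) → end (x,ẋ)=(1.228517, 2.993059)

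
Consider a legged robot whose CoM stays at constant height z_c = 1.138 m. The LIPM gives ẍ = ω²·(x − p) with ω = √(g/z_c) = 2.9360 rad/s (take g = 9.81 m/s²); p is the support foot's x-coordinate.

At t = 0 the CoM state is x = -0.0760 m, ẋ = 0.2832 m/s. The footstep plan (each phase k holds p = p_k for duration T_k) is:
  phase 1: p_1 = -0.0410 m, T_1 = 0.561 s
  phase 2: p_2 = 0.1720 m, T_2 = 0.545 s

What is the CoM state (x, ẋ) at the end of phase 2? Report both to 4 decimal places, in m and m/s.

x = 0.4107, ẋ = 0.8420

phase 1: p=-0.0410, T=0.561, ωT=1.647096, cosh=2.692245, sinh=2.499636; start (x,ẋ)=(-0.076000, 0.283200) → end (x,ẋ)=(0.105881, 0.505581)
phase 2: p=0.1720, T=0.545, ωT=1.600120, cosh=2.577750, sinh=2.375877; start (x,ẋ)=(0.105881, 0.505581) → end (x,ẋ)=(0.410689, 0.842042)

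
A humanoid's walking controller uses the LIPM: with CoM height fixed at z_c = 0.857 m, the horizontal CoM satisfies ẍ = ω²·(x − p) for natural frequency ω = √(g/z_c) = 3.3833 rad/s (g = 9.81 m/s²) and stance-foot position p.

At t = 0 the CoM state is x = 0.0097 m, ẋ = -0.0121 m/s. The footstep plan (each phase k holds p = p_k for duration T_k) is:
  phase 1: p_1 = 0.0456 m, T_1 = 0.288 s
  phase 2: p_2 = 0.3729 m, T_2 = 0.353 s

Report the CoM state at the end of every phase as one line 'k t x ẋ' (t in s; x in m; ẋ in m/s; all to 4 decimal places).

1 0.2880 -0.0128 -0.1563
2 0.6410 -0.3914 -2.2380

phase 1: p=0.0456, T=0.288, ωT=0.974390, cosh=1.513487, sinh=1.136065; start (x,ẋ)=(0.009700, -0.012100) → end (x,ẋ)=(-0.012797, -0.156300)
phase 2: p=0.3729, T=0.353, ωT=1.194305, cosh=1.802088, sinh=1.499174; start (x,ẋ)=(-0.012797, -0.156300) → end (x,ẋ)=(-0.391419, -2.237983)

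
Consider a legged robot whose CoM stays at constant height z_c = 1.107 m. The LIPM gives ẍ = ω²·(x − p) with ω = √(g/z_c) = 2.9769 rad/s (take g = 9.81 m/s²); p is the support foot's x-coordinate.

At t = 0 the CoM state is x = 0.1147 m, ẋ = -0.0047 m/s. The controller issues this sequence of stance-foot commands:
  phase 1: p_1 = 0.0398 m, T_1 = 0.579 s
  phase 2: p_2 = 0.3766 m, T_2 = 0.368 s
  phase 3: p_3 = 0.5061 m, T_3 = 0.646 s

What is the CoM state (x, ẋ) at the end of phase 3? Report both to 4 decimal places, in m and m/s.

phase 1: p=0.0398, T=0.579, ωT=1.723625, cosh=2.891614, sinh=2.713196; start (x,ẋ)=(0.114700, -0.004700) → end (x,ẋ)=(0.252098, 0.591370)
phase 2: p=0.3766, T=0.368, ωT=1.095499, cosh=1.662524, sinh=1.328151; start (x,ẋ)=(0.252098, 0.591370) → end (x,ẋ)=(0.433454, 0.490915)
phase 3: p=0.5061, T=0.646, ωT=1.923077, cosh=3.494069, sinh=3.347913; start (x,ẋ)=(0.433454, 0.490915) → end (x,ẋ)=(0.804368, 0.991273)

x = 0.8044, ẋ = 0.9913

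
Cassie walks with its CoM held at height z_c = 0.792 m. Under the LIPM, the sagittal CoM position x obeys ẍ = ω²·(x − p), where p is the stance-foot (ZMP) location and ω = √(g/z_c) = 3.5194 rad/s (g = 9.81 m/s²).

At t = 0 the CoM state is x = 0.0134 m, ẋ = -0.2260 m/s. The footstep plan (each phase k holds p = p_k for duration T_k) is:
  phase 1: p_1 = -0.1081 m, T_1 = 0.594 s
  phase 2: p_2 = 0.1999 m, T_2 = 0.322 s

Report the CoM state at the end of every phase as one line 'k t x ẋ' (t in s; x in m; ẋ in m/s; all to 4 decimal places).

phase 1: p=-0.1081, T=0.594, ωT=2.090524, cosh=4.106386, sinh=3.982764; start (x,ẋ)=(0.013400, -0.226000) → end (x,ẋ)=(0.135071, 0.775015)
phase 2: p=0.1999, T=0.322, ωT=1.133247, cosh=1.713855, sinh=1.391869; start (x,ẋ)=(0.135071, 0.775015) → end (x,ẋ)=(0.395299, 1.010694)

1 0.5940 0.1351 0.7750
2 0.9160 0.3953 1.0107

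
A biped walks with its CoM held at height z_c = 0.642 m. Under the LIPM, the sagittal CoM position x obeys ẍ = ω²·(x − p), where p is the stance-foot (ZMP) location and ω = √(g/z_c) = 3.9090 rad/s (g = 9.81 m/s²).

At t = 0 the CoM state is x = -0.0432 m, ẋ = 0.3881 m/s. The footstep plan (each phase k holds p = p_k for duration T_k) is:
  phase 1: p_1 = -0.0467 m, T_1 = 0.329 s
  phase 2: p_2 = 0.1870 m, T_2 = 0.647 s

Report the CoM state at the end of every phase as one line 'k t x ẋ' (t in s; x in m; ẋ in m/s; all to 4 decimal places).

1 0.3290 0.1260 0.7787
2 0.9760 1.0435 3.4290

phase 1: p=-0.0467, T=0.329, ωT=1.286061, cosh=1.947431, sinh=1.671074; start (x,ẋ)=(-0.043200, 0.388100) → end (x,ẋ)=(0.126026, 0.778661)
phase 2: p=0.1870, T=0.647, ωT=2.529123, cosh=6.311115, sinh=6.231386; start (x,ẋ)=(0.126026, 0.778661) → end (x,ẋ)=(1.043462, 3.428994)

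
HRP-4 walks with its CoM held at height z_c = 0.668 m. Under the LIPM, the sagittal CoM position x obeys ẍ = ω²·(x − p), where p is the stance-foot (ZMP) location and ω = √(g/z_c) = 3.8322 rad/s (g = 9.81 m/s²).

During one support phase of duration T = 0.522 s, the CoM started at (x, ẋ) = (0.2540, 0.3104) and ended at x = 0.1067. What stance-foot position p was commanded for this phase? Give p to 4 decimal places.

ωT = 3.8322·0.522 = 2.000408; cosh(ωT) = 3.763677, sinh(ωT) = 3.628397
x(T) = p + (x₀−p)·cosh(ωT) + (ẋ₀/ω)·sinh(ωT) ⇒ p·(1 − cosh) = x(T) − x₀·cosh − (ẋ₀/ω)·sinh
numerator   = 0.1067 − (0.2540)·3.763677 − (0.3104/3.8322)·3.628397 = -1.143166
denominator = 1 − 3.763677 = -2.763677
p = -1.143166 / -2.763677 = 0.4136

p = 0.4136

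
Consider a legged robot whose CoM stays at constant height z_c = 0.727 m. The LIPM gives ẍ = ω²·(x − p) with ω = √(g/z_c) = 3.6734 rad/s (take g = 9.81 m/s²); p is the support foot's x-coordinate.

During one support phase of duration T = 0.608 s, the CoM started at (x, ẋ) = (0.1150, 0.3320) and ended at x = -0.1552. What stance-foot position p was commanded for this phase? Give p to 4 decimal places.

ωT = 3.6734·0.608 = 2.233427; cosh(ωT) = 4.719477, sinh(ωT) = 4.612316
x(T) = p + (x₀−p)·cosh(ωT) + (ẋ₀/ω)·sinh(ωT) ⇒ p·(1 − cosh) = x(T) − x₀·cosh − (ẋ₀/ω)·sinh
numerator   = -0.1552 − (0.1150)·4.719477 − (0.3320/3.6734)·4.612316 = -1.114799
denominator = 1 − 4.719477 = -3.719477
p = -1.114799 / -3.719477 = 0.2997

p = 0.2997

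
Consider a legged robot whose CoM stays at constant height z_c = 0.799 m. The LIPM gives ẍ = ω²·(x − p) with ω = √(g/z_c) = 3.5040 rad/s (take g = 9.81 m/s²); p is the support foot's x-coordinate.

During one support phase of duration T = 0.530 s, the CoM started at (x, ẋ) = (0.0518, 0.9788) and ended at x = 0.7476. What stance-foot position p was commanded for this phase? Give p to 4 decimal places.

p = 0.1294

ωT = 3.5040·0.530 = 1.857120; cosh(ωT) = 3.280692, sinh(ωT) = 3.124571
x(T) = p + (x₀−p)·cosh(ωT) + (ẋ₀/ω)·sinh(ωT) ⇒ p·(1 − cosh) = x(T) − x₀·cosh − (ẋ₀/ω)·sinh
numerator   = 0.7476 − (0.0518)·3.280692 − (0.9788/3.5040)·3.124571 = -0.295151
denominator = 1 − 3.280692 = -2.280692
p = -0.295151 / -2.280692 = 0.1294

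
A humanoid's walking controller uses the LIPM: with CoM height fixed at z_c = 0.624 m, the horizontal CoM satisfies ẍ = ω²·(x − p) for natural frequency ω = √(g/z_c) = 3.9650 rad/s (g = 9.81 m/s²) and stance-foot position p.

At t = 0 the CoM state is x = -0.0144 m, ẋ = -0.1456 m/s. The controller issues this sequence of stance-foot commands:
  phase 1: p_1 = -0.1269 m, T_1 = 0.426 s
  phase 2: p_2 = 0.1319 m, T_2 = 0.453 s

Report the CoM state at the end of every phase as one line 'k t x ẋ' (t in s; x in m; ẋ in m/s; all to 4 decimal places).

1 0.4260 0.0920 0.7588
2 0.8790 0.5692 1.8862

phase 1: p=-0.1269, T=0.426, ωT=1.689090, cosh=2.799619, sinh=2.614932; start (x,ẋ)=(-0.014400, -0.145600) → end (x,ẋ)=(0.092033, 0.758798)
phase 2: p=0.1319, T=0.453, ωT=1.796145, cosh=3.096154, sinh=2.930217; start (x,ẋ)=(0.092033, 0.758798) → end (x,ẋ)=(0.569235, 1.886175)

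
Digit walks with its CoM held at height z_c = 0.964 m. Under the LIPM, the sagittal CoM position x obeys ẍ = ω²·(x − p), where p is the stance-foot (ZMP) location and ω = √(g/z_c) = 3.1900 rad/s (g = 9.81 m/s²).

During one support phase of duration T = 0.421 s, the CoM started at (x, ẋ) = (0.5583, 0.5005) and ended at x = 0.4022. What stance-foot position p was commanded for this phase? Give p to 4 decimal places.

ωT = 3.1900·0.421 = 1.342990; cosh(ωT) = 2.045772, sinh(ωT) = 1.784708
x(T) = p + (x₀−p)·cosh(ωT) + (ẋ₀/ω)·sinh(ωT) ⇒ p·(1 − cosh) = x(T) − x₀·cosh − (ẋ₀/ω)·sinh
numerator   = 0.4022 − (0.5583)·2.045772 − (0.5005/3.1900)·1.784708 = -1.019969
denominator = 1 − 2.045772 = -1.045772
p = -1.019969 / -1.045772 = 0.9753

p = 0.9753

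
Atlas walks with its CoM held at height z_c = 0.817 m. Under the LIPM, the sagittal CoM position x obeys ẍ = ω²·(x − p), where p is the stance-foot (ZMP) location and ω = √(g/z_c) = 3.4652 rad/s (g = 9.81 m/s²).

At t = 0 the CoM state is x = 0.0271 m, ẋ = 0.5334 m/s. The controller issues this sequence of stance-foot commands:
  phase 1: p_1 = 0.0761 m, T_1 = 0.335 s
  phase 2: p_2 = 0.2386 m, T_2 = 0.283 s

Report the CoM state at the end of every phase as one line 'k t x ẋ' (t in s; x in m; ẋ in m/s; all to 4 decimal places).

phase 1: p=0.0761, T=0.335, ωT=1.160842, cosh=1.752921, sinh=1.439699; start (x,ẋ)=(0.027100, 0.533400) → end (x,ẋ)=(0.211820, 0.690555)
phase 2: p=0.2386, T=0.283, ωT=0.980652, cosh=1.520630, sinh=1.145563; start (x,ẋ)=(0.211820, 0.690555) → end (x,ẋ)=(0.426169, 0.943774)

1 0.3350 0.2118 0.6906
2 0.6180 0.4262 0.9438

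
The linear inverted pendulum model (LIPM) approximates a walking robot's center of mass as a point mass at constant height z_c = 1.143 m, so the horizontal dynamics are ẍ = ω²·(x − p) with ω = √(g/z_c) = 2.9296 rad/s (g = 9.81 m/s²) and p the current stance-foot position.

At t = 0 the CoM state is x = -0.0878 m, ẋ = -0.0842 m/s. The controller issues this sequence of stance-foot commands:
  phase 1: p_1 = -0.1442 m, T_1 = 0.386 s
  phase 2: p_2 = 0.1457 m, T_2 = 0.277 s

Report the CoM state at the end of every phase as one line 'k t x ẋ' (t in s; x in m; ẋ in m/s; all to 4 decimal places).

1 0.3860 -0.0876 0.0853
2 0.6630 -0.1424 -0.5027

phase 1: p=-0.1442, T=0.386, ωT=1.130826, cosh=1.710490, sinh=1.387723; start (x,ẋ)=(-0.087800, -0.084200) → end (x,ẋ)=(-0.087613, 0.085269)
phase 2: p=0.1457, T=0.277, ωT=0.811499, cosh=1.347736, sinh=0.903544; start (x,ẋ)=(-0.087613, 0.085269) → end (x,ẋ)=(-0.142446, -0.502665)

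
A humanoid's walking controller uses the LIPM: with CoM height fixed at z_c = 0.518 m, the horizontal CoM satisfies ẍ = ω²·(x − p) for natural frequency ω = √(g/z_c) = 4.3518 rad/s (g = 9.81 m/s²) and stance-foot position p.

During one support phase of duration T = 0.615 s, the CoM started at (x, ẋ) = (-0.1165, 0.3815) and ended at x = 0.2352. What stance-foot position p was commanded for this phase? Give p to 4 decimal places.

ωT = 4.3518·0.615 = 2.676357; cosh(ωT) = 7.300435, sinh(ωT) = 7.231622
x(T) = p + (x₀−p)·cosh(ωT) + (ẋ₀/ω)·sinh(ωT) ⇒ p·(1 − cosh) = x(T) − x₀·cosh − (ẋ₀/ω)·sinh
numerator   = 0.2352 − (-0.1165)·7.300435 − (0.3815/4.3518)·7.231622 = 0.451741
denominator = 1 − 7.300435 = -6.300435
p = 0.451741 / -6.300435 = -0.0717

p = -0.0717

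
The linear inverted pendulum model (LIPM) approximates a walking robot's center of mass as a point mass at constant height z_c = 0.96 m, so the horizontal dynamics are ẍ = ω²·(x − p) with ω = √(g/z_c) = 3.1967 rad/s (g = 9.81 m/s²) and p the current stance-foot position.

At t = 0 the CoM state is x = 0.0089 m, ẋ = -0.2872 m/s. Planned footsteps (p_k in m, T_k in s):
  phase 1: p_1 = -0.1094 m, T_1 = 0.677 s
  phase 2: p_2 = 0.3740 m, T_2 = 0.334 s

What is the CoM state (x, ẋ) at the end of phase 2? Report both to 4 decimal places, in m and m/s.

phase 1: p=-0.1094, T=0.677, ωT=2.164166, cosh=4.411091, sinh=4.296245; start (x,ẋ)=(0.008900, -0.287200) → end (x,ẋ)=(0.026446, 0.357844)
phase 2: p=0.3740, T=0.334, ωT=1.067698, cosh=1.626237, sinh=1.282438; start (x,ẋ)=(0.026446, 0.357844) → end (x,ẋ)=(-0.047647, -0.842883)

x = -0.0476, ẋ = -0.8429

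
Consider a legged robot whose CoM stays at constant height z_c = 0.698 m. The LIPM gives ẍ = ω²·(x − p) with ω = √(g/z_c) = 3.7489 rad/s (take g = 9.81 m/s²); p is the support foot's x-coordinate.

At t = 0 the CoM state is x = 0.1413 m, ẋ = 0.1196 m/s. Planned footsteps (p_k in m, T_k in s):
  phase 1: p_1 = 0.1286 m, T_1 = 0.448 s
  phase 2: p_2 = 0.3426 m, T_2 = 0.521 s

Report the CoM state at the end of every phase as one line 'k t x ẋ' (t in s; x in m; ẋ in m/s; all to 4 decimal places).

phase 1: p=0.1286, T=0.448, ωT=1.679507, cosh=2.774689, sinh=2.588223; start (x,ẋ)=(0.141300, 0.119600) → end (x,ẋ)=(0.246410, 0.455081)
phase 2: p=0.3426, T=0.521, ωT=1.953177, cosh=3.596438, sinh=3.454615; start (x,ẋ)=(0.246410, 0.455081) → end (x,ẋ)=(0.416015, 0.390910)

1 0.4480 0.2464 0.4551
2 0.9690 0.4160 0.3909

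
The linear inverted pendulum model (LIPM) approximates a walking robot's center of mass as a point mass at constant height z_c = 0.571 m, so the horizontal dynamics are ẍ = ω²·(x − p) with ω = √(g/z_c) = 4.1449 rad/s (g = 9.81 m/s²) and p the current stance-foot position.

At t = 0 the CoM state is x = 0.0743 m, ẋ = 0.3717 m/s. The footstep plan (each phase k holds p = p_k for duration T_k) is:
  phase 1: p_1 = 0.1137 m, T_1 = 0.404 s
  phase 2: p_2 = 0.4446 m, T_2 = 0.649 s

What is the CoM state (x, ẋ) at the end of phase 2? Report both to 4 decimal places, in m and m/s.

phase 1: p=0.1137, T=0.404, ωT=1.674540, cosh=2.761866, sinh=2.574472; start (x,ẋ)=(0.074300, 0.371700) → end (x,ẋ)=(0.235752, 0.606151)
phase 2: p=0.4446, T=0.649, ωT=2.690040, cosh=7.400072, sinh=7.332194; start (x,ẋ)=(0.235752, 0.606151) → end (x,ẋ)=(-0.028629, -1.861582)

x = -0.0286, ẋ = -1.8616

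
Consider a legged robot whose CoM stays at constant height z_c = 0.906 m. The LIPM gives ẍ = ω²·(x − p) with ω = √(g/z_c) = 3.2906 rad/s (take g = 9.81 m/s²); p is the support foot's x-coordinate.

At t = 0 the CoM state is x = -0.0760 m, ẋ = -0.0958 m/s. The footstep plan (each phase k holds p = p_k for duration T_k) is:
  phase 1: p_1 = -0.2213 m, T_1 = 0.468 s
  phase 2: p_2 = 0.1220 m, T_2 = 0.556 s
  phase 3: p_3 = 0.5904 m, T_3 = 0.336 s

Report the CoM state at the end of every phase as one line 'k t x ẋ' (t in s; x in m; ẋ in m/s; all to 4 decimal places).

1 0.4680 0.0684 0.8302
2 1.0240 0.7164 2.1175
3 1.3600 1.6672 4.1069

phase 1: p=-0.2213, T=0.468, ωT=1.540001, cosh=2.439487, sinh=2.225107; start (x,ẋ)=(-0.076000, -0.095800) → end (x,ẋ)=(0.068377, 0.830174)
phase 2: p=0.1220, T=0.556, ωT=1.829574, cosh=3.195856, sinh=3.035374; start (x,ẋ)=(0.068377, 0.830174) → end (x,ẋ)=(0.716414, 2.117525)
phase 3: p=0.5904, T=0.336, ωT=1.105642, cosh=1.676080, sinh=1.345082; start (x,ẋ)=(0.716414, 2.117525) → end (x,ẋ)=(1.667180, 4.106897)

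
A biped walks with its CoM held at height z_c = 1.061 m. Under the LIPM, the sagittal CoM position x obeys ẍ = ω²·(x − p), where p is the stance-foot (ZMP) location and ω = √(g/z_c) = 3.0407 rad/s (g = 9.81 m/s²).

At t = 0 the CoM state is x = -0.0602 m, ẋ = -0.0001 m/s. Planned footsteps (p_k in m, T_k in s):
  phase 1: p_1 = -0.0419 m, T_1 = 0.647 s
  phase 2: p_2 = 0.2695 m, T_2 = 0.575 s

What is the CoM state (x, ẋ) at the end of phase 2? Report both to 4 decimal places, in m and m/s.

phase 1: p=-0.0419, T=0.647, ωT=1.967333, cosh=3.645703, sinh=3.505874; start (x,ẋ)=(-0.060200, -0.000100) → end (x,ẋ)=(-0.108732, -0.195448)
phase 2: p=0.2695, T=0.575, ωT=1.748402, cosh=2.959734, sinh=2.785683; start (x,ẋ)=(-0.108732, -0.195448) → end (x,ẋ)=(-1.029022, -3.782258)

x = -1.0290, ẋ = -3.7823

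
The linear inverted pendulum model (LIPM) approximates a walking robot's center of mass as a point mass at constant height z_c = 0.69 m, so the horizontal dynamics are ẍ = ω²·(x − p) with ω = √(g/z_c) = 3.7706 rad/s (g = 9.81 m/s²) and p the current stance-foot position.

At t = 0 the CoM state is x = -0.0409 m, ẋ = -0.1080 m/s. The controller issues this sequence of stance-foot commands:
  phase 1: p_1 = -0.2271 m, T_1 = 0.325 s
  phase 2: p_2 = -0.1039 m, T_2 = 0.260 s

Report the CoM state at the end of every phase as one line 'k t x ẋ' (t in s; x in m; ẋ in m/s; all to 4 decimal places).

phase 1: p=-0.2271, T=0.325, ωT=1.225445, cosh=1.849654, sinh=1.556027; start (x,ẋ)=(-0.040900, -0.108000) → end (x,ẋ)=(0.072737, 0.892702)
phase 2: p=-0.1039, T=0.260, ωT=0.980356, cosh=1.520291, sinh=1.145114; start (x,ẋ)=(0.072737, 0.892702) → end (x,ẋ)=(0.435749, 2.119843)

1 0.3250 0.0727 0.8927
2 0.5850 0.4357 2.1198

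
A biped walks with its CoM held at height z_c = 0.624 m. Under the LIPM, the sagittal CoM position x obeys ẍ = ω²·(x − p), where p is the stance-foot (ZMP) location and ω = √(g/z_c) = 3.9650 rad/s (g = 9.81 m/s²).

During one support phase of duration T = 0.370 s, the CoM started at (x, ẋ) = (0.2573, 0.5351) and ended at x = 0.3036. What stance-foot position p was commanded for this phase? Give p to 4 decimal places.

p = 0.4371

ωT = 3.9650·0.370 = 1.467050; cosh(ωT) = 2.283514, sinh(ωT) = 2.052910
x(T) = p + (x₀−p)·cosh(ωT) + (ẋ₀/ω)·sinh(ωT) ⇒ p·(1 − cosh) = x(T) − x₀·cosh − (ẋ₀/ω)·sinh
numerator   = 0.3036 − (0.2573)·2.283514 − (0.5351/3.9650)·2.052910 = -0.561000
denominator = 1 − 2.283514 = -1.283514
p = -0.561000 / -1.283514 = 0.4371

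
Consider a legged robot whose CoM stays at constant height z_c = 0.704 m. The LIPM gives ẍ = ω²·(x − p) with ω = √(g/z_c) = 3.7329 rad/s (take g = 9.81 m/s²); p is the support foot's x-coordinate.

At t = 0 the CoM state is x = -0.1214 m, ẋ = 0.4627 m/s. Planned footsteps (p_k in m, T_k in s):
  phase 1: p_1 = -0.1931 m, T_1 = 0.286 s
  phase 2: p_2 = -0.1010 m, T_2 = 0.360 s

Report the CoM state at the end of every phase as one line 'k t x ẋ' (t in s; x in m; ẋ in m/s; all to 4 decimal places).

phase 1: p=-0.1931, T=0.286, ωT=1.067609, cosh=1.626124, sinh=1.282294; start (x,ẋ)=(-0.121400, 0.462700) → end (x,ẋ)=(0.082436, 1.095612)
phase 2: p=-0.1010, T=0.360, ωT=1.343844, cosh=2.047297, sinh=1.786456; start (x,ẋ)=(0.082436, 1.095612) → end (x,ẋ)=(0.798875, 3.466315)

1 0.2860 0.0824 1.0956
2 0.6460 0.7989 3.4663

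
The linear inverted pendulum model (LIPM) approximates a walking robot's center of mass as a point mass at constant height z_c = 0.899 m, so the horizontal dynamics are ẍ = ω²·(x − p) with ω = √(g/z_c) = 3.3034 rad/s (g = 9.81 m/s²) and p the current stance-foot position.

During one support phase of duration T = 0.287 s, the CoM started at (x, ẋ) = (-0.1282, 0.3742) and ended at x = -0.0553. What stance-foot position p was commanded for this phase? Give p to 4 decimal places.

p = -0.0222

ωT = 3.3034·0.287 = 0.948076; cosh(ωT) = 1.484112, sinh(ωT) = 1.096627
x(T) = p + (x₀−p)·cosh(ωT) + (ẋ₀/ω)·sinh(ωT) ⇒ p·(1 − cosh) = x(T) − x₀·cosh − (ẋ₀/ω)·sinh
numerator   = -0.0553 − (-0.1282)·1.484112 − (0.3742/3.3034)·1.096627 = 0.010740
denominator = 1 − 1.484112 = -0.484112
p = 0.010740 / -0.484112 = -0.0222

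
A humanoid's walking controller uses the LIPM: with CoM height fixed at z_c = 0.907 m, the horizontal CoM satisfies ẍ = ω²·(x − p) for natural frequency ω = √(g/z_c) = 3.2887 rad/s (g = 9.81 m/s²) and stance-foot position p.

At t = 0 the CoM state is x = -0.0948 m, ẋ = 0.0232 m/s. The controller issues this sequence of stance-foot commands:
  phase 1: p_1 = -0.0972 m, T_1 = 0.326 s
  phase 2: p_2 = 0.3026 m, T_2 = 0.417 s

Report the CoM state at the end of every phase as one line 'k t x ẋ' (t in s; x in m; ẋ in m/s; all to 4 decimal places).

phase 1: p=-0.0972, T=0.326, ωT=1.072116, cosh=1.631919, sinh=1.289636; start (x,ẋ)=(-0.094800, 0.023200) → end (x,ẋ)=(-0.084186, 0.048039)
phase 2: p=0.3026, T=0.417, ωT=1.371388, cosh=2.097285, sinh=1.843531; start (x,ẋ)=(-0.084186, 0.048039) → end (x,ẋ)=(-0.481671, -2.244260)

1 0.3260 -0.0842 0.0480
2 0.7430 -0.4817 -2.2443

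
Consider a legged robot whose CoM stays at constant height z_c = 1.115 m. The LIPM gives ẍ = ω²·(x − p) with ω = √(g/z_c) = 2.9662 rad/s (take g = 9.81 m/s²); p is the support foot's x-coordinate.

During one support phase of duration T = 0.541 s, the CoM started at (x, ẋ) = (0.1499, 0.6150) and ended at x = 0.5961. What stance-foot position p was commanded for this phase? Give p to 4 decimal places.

p = 0.1807

ωT = 2.9662·0.541 = 1.604714; cosh(ωT) = 2.588692, sinh(ωT) = 2.387745
x(T) = p + (x₀−p)·cosh(ωT) + (ẋ₀/ω)·sinh(ωT) ⇒ p·(1 − cosh) = x(T) − x₀·cosh − (ẋ₀/ω)·sinh
numerator   = 0.5961 − (0.1499)·2.588692 − (0.6150/2.9662)·2.387745 = -0.287010
denominator = 1 − 2.588692 = -1.588692
p = -0.287010 / -1.588692 = 0.1807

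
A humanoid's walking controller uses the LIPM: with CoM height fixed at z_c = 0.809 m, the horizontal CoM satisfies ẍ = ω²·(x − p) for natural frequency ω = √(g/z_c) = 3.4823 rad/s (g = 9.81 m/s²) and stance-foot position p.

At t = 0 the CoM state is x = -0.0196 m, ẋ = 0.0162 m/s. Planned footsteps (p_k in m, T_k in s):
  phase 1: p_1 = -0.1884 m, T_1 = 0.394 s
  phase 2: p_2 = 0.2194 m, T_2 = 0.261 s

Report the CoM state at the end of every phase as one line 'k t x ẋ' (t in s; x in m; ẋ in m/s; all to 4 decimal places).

1 0.3940 0.1744 1.1184
2 0.6550 0.4883 1.4502

phase 1: p=-0.1884, T=0.394, ωT=1.372026, cosh=2.098463, sinh=1.844870; start (x,ẋ)=(-0.019600, 0.016200) → end (x,ẋ)=(0.174403, 1.118432)
phase 2: p=0.2194, T=0.261, ωT=0.908880, cosh=1.442259, sinh=1.039284; start (x,ẋ)=(0.174403, 1.118432) → end (x,ẋ)=(0.488296, 1.450220)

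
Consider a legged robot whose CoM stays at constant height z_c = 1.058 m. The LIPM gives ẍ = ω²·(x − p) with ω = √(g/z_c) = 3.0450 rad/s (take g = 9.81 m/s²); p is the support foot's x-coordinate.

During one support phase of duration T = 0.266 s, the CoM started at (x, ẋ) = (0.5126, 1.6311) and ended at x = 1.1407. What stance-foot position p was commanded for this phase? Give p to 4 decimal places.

p = 0.0934

ωT = 3.0450·0.266 = 0.809970; cosh(ωT) = 1.346356, sinh(ωT) = 0.901485
x(T) = p + (x₀−p)·cosh(ωT) + (ẋ₀/ω)·sinh(ωT) ⇒ p·(1 − cosh) = x(T) − x₀·cosh − (ẋ₀/ω)·sinh
numerator   = 1.1407 − (0.5126)·1.346356 − (1.6311/3.0450)·0.901485 = -0.032336
denominator = 1 − 1.346356 = -0.346356
p = -0.032336 / -0.346356 = 0.0934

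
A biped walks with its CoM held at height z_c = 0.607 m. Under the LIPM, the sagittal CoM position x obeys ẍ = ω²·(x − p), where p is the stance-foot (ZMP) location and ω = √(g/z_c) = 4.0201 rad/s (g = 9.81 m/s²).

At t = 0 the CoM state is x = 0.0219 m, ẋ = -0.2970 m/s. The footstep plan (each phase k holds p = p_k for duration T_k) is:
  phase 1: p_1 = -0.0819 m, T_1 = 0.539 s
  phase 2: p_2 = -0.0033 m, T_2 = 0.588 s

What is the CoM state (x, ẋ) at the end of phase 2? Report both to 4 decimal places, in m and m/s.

x = 0.9648, ẋ = 3.9138

phase 1: p=-0.0819, T=0.539, ωT=2.166834, cosh=4.422569, sinh=4.308029; start (x,ẋ)=(0.021900, -0.297000) → end (x,ẋ)=(0.058891, 0.484179)
phase 2: p=-0.0033, T=0.588, ωT=2.363819, cosh=5.362767, sinh=5.268707; start (x,ẋ)=(0.058891, 0.484179) → end (x,ẋ)=(0.964775, 3.913785)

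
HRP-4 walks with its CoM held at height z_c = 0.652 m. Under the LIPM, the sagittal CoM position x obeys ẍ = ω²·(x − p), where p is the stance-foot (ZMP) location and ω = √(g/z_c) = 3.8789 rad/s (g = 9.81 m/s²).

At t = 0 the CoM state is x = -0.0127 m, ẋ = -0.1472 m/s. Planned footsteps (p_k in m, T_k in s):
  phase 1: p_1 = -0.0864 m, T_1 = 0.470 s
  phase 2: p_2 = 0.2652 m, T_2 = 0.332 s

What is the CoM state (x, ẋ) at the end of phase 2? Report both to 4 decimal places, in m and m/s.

x = -0.0169, ẋ = -0.7373

phase 1: p=-0.0864, T=0.470, ωT=1.823083, cosh=3.176221, sinh=3.014694; start (x,ẋ)=(-0.012700, -0.147200) → end (x,ẋ)=(0.033283, 0.394286)
phase 2: p=0.2652, T=0.332, ωT=1.287795, cosh=1.950331, sinh=1.674453; start (x,ẋ)=(0.033283, 0.394286) → end (x,ẋ)=(-0.016908, -0.737320)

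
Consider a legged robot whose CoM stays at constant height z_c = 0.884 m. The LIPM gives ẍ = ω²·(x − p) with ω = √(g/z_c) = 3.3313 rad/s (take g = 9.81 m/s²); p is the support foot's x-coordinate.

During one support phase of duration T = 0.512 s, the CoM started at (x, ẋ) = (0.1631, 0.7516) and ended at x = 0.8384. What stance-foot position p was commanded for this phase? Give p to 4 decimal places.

p = 0.1225

ωT = 3.3313·0.512 = 1.705626; cosh(ωT) = 2.843244, sinh(ωT) = 2.661585
x(T) = p + (x₀−p)·cosh(ωT) + (ẋ₀/ω)·sinh(ωT) ⇒ p·(1 − cosh) = x(T) − x₀·cosh − (ẋ₀/ω)·sinh
numerator   = 0.8384 − (0.1631)·2.843244 − (0.7516/3.3313)·2.661585 = -0.225833
denominator = 1 − 2.843244 = -1.843244
p = -0.225833 / -1.843244 = 0.1225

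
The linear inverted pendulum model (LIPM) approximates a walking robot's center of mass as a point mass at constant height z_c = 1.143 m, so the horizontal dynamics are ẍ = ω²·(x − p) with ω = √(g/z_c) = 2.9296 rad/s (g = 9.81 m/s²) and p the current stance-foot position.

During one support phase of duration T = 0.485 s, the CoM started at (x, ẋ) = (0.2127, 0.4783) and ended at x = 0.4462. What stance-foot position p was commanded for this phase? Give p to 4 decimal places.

p = 0.2839

ωT = 2.9296·0.485 = 1.420856; cosh(ωT) = 2.191085, sinh(ωT) = 1.949578
x(T) = p + (x₀−p)·cosh(ωT) + (ẋ₀/ω)·sinh(ωT) ⇒ p·(1 − cosh) = x(T) − x₀·cosh − (ẋ₀/ω)·sinh
numerator   = 0.4462 − (0.2127)·2.191085 − (0.4783/2.9296)·1.949578 = -0.338141
denominator = 1 − 2.191085 = -1.191085
p = -0.338141 / -1.191085 = 0.2839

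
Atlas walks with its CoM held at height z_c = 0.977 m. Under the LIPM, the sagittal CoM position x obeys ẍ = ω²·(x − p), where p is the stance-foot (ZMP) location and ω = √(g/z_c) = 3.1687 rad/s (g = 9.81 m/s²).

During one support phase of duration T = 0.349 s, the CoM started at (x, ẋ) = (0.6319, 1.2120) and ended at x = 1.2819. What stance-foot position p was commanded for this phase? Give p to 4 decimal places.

ωT = 3.1687·0.349 = 1.105876; cosh(ωT) = 1.676396, sinh(ωT) = 1.345475
x(T) = p + (x₀−p)·cosh(ωT) + (ẋ₀/ω)·sinh(ωT) ⇒ p·(1 − cosh) = x(T) − x₀·cosh − (ẋ₀/ω)·sinh
numerator   = 1.2819 − (0.6319)·1.676396 − (1.2120/3.1687)·1.345475 = -0.292047
denominator = 1 − 1.676396 = -0.676396
p = -0.292047 / -0.676396 = 0.4318

p = 0.4318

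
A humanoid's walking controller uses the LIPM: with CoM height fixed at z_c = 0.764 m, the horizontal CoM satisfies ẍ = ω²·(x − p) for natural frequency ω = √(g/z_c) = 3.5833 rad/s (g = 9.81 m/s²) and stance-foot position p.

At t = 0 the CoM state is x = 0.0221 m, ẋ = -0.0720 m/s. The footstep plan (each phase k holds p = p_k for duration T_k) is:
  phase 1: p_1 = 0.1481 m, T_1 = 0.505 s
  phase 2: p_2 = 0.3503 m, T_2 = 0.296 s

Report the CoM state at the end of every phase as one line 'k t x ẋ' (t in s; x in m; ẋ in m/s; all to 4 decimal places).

1 0.5050 -0.3067 -1.5676
2 0.8010 -1.2683 -5.5276

phase 1: p=0.1481, T=0.505, ωT=1.809567, cosh=3.135762, sinh=2.972037; start (x,ẋ)=(0.022100, -0.072000) → end (x,ẋ)=(-0.306724, -1.567637)
phase 2: p=0.3503, T=0.296, ωT=1.060657, cosh=1.617248, sinh=1.271020; start (x,ẋ)=(-0.306724, -1.567637) → end (x,ẋ)=(-1.268321, -5.527636)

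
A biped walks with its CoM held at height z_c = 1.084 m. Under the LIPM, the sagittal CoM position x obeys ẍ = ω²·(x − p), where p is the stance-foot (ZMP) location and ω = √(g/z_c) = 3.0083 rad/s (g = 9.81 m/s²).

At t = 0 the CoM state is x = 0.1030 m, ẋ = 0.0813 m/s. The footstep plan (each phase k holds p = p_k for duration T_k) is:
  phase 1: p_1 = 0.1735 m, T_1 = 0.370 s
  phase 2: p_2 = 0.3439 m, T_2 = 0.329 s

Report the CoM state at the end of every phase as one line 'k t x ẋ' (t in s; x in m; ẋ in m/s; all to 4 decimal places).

phase 1: p=0.1735, T=0.370, ωT=1.113071, cosh=1.686120, sinh=1.357571; start (x,ẋ)=(0.103000, 0.081300) → end (x,ẋ)=(0.091317, -0.150839)
phase 2: p=0.3439, T=0.329, ωT=0.989731, cosh=1.531093, sinh=1.159417; start (x,ẋ)=(0.091317, -0.150839) → end (x,ẋ)=(-0.100962, -1.111925)

1 0.3700 0.0913 -0.1508
2 0.6990 -0.1010 -1.1119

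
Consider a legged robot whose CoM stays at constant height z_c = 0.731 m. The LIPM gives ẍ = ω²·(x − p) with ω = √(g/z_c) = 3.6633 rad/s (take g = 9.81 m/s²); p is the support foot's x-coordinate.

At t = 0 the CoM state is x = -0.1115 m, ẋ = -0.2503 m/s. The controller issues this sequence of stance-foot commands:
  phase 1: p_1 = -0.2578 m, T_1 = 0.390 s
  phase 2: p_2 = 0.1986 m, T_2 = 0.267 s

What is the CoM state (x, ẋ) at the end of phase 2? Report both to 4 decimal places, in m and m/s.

x = -0.0517, ẋ = -0.3592

phase 1: p=-0.2578, T=0.390, ωT=1.428687, cosh=2.206420, sinh=1.966796; start (x,ẋ)=(-0.111500, -0.250300) → end (x,ẋ)=(-0.069385, 0.501820)
phase 2: p=0.1986, T=0.267, ωT=0.978101, cosh=1.517713, sinh=1.141689; start (x,ẋ)=(-0.069385, 0.501820) → end (x,ẋ)=(-0.051729, -0.359188)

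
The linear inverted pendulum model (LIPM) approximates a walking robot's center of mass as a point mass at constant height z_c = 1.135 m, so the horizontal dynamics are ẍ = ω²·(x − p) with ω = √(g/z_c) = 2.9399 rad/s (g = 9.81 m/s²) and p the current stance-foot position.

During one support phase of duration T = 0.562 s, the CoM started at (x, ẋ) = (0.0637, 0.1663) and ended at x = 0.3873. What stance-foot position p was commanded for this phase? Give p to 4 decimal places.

ωT = 2.9399·0.562 = 1.652224; cosh(ωT) = 2.705098, sinh(ωT) = 2.513474
x(T) = p + (x₀−p)·cosh(ωT) + (ẋ₀/ω)·sinh(ωT) ⇒ p·(1 − cosh) = x(T) − x₀·cosh − (ẋ₀/ω)·sinh
numerator   = 0.3873 − (0.0637)·2.705098 − (0.1663/2.9399)·2.513474 = 0.072807
denominator = 1 − 2.705098 = -1.705098
p = 0.072807 / -1.705098 = -0.0427

p = -0.0427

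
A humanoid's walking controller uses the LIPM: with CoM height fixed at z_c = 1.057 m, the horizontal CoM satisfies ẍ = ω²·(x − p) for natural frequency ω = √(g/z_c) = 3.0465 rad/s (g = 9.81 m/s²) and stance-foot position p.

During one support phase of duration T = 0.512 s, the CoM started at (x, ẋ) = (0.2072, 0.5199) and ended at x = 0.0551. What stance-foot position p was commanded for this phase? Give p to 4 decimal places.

p = 0.5712

ωT = 3.0465·0.512 = 1.559808; cosh(ωT) = 2.484042, sinh(ωT) = 2.273866
x(T) = p + (x₀−p)·cosh(ωT) + (ẋ₀/ω)·sinh(ωT) ⇒ p·(1 − cosh) = x(T) − x₀·cosh − (ẋ₀/ω)·sinh
numerator   = 0.0551 − (0.2072)·2.484042 − (0.5199/3.0465)·2.273866 = -0.847640
denominator = 1 − 2.484042 = -1.484042
p = -0.847640 / -1.484042 = 0.5712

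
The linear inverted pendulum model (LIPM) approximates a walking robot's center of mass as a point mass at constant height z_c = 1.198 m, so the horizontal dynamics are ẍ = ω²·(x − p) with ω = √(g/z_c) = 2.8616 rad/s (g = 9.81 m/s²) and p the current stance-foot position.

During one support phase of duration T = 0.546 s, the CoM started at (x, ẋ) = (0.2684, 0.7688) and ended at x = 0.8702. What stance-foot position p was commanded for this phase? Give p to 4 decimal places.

ωT = 2.8616·0.546 = 1.562434; cosh(ωT) = 2.490021, sinh(ωT) = 2.280396
x(T) = p + (x₀−p)·cosh(ωT) + (ẋ₀/ω)·sinh(ωT) ⇒ p·(1 − cosh) = x(T) − x₀·cosh − (ẋ₀/ω)·sinh
numerator   = 0.8702 − (0.2684)·2.490021 − (0.7688/2.8616)·2.280396 = -0.410775
denominator = 1 − 2.490021 = -1.490021
p = -0.410775 / -1.490021 = 0.2757

p = 0.2757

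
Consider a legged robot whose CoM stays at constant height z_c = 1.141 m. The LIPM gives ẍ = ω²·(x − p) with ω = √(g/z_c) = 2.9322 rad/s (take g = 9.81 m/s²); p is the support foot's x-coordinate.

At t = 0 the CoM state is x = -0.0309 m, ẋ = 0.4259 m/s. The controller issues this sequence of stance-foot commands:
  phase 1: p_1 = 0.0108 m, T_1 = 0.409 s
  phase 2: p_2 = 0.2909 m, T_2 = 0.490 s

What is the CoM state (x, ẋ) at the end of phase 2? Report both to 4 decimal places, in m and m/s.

x = 0.3844, ẋ = 0.5086

phase 1: p=0.0108, T=0.409, ωT=1.199270, cosh=1.809554, sinh=1.508140; start (x,ẋ)=(-0.030900, 0.425900) → end (x,ẋ)=(0.154398, 0.586285)
phase 2: p=0.2909, T=0.490, ωT=1.436778, cosh=2.222405, sinh=1.984713; start (x,ẋ)=(0.154398, 0.586285) → end (x,ẋ)=(0.384374, 0.508577)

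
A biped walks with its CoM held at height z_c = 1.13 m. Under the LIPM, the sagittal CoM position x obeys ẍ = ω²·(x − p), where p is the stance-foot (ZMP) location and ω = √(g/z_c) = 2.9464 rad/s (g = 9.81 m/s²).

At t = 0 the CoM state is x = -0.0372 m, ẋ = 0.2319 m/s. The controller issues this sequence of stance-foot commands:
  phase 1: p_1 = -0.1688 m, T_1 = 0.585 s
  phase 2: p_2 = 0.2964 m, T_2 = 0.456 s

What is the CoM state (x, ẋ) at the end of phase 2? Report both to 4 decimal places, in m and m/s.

phase 1: p=-0.1688, T=0.585, ωT=1.723644, cosh=2.891665, sinh=2.713250; start (x,ẋ)=(-0.037200, 0.231900) → end (x,ẋ)=(0.425293, 1.722630)
phase 2: p=0.2964, T=0.456, ωT=1.343558, cosh=2.046786, sinh=1.785871; start (x,ẋ)=(0.425293, 1.722630) → end (x,ẋ)=(1.604336, 4.204075)

x = 1.6043, ẋ = 4.2041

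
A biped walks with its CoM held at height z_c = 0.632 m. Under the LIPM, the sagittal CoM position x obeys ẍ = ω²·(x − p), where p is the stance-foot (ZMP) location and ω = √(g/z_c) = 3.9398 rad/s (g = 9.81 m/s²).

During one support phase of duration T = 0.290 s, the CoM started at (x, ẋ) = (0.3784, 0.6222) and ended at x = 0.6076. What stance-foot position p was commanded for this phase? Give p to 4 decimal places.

ωT = 3.9398·0.290 = 1.142542; cosh(ωT) = 1.726867, sinh(ωT) = 1.407860
x(T) = p + (x₀−p)·cosh(ωT) + (ẋ₀/ω)·sinh(ωT) ⇒ p·(1 − cosh) = x(T) − x₀·cosh − (ẋ₀/ω)·sinh
numerator   = 0.6076 − (0.3784)·1.726867 − (0.6222/3.9398)·1.407860 = -0.268185
denominator = 1 − 1.726867 = -0.726867
p = -0.268185 / -0.726867 = 0.3690

p = 0.3690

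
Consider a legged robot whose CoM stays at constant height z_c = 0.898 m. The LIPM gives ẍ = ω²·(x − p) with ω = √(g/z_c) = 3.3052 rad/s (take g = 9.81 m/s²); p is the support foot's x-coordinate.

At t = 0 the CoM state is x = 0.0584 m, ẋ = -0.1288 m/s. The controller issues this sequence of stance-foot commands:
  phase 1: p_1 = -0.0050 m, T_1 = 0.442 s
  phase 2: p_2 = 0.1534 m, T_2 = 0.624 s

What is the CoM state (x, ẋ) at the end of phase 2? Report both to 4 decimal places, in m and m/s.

x = -0.0640, ẋ = -0.6620

phase 1: p=-0.0050, T=0.442, ωT=1.460898, cosh=2.270929, sinh=2.038901; start (x,ẋ)=(0.058400, -0.128800) → end (x,ẋ)=(0.059523, 0.134755)
phase 2: p=0.1534, T=0.624, ωT=2.062445, cosh=3.996159, sinh=3.869016; start (x,ẋ)=(0.059523, 0.134755) → end (x,ẋ)=(-0.064004, -0.661981)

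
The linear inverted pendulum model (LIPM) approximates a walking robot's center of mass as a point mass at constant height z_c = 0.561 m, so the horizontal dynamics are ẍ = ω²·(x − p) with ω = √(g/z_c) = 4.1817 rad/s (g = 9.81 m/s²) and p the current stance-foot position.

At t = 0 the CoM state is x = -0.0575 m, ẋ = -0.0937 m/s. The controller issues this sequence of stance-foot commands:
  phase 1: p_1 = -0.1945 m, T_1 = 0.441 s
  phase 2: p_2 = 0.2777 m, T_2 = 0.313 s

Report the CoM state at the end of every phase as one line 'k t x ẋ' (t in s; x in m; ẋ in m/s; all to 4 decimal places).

1 0.4410 0.1804 1.4622
2 0.7540 0.6844 2.2055

phase 1: p=-0.1945, T=0.441, ωT=1.844130, cosh=3.240379, sinh=3.082216; start (x,ẋ)=(-0.057500, -0.093700) → end (x,ẋ)=(0.180368, 1.462156)
phase 2: p=0.2777, T=0.313, ωT=1.308872, cosh=1.986060, sinh=1.715936; start (x,ẋ)=(0.180368, 1.462156) → end (x,ẋ)=(0.684380, 2.205523)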